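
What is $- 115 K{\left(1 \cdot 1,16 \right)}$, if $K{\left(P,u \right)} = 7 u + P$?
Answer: $-12995$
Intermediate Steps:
$K{\left(P,u \right)} = P + 7 u$
$- 115 K{\left(1 \cdot 1,16 \right)} = - 115 \left(1 \cdot 1 + 7 \cdot 16\right) = - 115 \left(1 + 112\right) = \left(-115\right) 113 = -12995$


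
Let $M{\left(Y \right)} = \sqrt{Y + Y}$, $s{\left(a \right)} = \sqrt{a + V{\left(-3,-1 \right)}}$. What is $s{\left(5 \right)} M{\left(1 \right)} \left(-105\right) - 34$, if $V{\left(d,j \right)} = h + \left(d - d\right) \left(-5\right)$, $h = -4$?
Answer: $-34 - 105 \sqrt{2} \approx -182.49$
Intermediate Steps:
$V{\left(d,j \right)} = -4$ ($V{\left(d,j \right)} = -4 + \left(d - d\right) \left(-5\right) = -4 + 0 \left(-5\right) = -4 + 0 = -4$)
$s{\left(a \right)} = \sqrt{-4 + a}$ ($s{\left(a \right)} = \sqrt{a - 4} = \sqrt{-4 + a}$)
$M{\left(Y \right)} = \sqrt{2} \sqrt{Y}$ ($M{\left(Y \right)} = \sqrt{2 Y} = \sqrt{2} \sqrt{Y}$)
$s{\left(5 \right)} M{\left(1 \right)} \left(-105\right) - 34 = \sqrt{-4 + 5} \sqrt{2} \sqrt{1} \left(-105\right) - 34 = \sqrt{1} \sqrt{2} \cdot 1 \left(-105\right) - 34 = 1 \sqrt{2} \left(-105\right) - 34 = \sqrt{2} \left(-105\right) - 34 = - 105 \sqrt{2} - 34 = -34 - 105 \sqrt{2}$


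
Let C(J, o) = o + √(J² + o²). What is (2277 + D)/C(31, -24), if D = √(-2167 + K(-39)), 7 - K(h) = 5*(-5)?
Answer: 54648/961 + 2277*√1537/961 + I*√3281495/961 + 24*I*√2135/961 ≈ 149.76 + 3.039*I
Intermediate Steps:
K(h) = 32 (K(h) = 7 - 5*(-5) = 7 - 1*(-25) = 7 + 25 = 32)
D = I*√2135 (D = √(-2167 + 32) = √(-2135) = I*√2135 ≈ 46.206*I)
(2277 + D)/C(31, -24) = (2277 + I*√2135)/(-24 + √(31² + (-24)²)) = (2277 + I*√2135)/(-24 + √(961 + 576)) = (2277 + I*√2135)/(-24 + √1537)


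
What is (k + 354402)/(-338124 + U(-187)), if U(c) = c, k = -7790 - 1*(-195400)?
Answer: -542012/338311 ≈ -1.6021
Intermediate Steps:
k = 187610 (k = -7790 + 195400 = 187610)
(k + 354402)/(-338124 + U(-187)) = (187610 + 354402)/(-338124 - 187) = 542012/(-338311) = 542012*(-1/338311) = -542012/338311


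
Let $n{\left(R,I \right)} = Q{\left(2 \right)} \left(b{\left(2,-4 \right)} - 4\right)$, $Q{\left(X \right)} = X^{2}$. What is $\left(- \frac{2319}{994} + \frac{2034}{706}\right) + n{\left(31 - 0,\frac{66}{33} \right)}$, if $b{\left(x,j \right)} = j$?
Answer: $- \frac{11035933}{350882} \approx -31.452$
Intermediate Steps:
$n{\left(R,I \right)} = -32$ ($n{\left(R,I \right)} = 2^{2} \left(-4 - 4\right) = 4 \left(-8\right) = -32$)
$\left(- \frac{2319}{994} + \frac{2034}{706}\right) + n{\left(31 - 0,\frac{66}{33} \right)} = \left(- \frac{2319}{994} + \frac{2034}{706}\right) - 32 = \left(\left(-2319\right) \frac{1}{994} + 2034 \cdot \frac{1}{706}\right) - 32 = \left(- \frac{2319}{994} + \frac{1017}{353}\right) - 32 = \frac{192291}{350882} - 32 = - \frac{11035933}{350882}$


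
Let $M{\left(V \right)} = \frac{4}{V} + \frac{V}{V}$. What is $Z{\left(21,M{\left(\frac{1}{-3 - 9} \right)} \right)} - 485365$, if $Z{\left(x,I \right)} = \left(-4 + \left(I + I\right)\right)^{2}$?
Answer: $-475761$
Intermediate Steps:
$M{\left(V \right)} = 1 + \frac{4}{V}$ ($M{\left(V \right)} = \frac{4}{V} + 1 = 1 + \frac{4}{V}$)
$Z{\left(x,I \right)} = \left(-4 + 2 I\right)^{2}$
$Z{\left(21,M{\left(\frac{1}{-3 - 9} \right)} \right)} - 485365 = 4 \left(-2 + \frac{4 + \frac{1}{-3 - 9}}{\frac{1}{-3 - 9}}\right)^{2} - 485365 = 4 \left(-2 + \frac{4 + \frac{1}{-12}}{\frac{1}{-12}}\right)^{2} - 485365 = 4 \left(-2 + \frac{4 - \frac{1}{12}}{- \frac{1}{12}}\right)^{2} - 485365 = 4 \left(-2 - 47\right)^{2} - 485365 = 4 \left(-49\right)^{2} - 485365 = 4 \cdot 2401 - 485365 = 9604 - 485365 = -475761$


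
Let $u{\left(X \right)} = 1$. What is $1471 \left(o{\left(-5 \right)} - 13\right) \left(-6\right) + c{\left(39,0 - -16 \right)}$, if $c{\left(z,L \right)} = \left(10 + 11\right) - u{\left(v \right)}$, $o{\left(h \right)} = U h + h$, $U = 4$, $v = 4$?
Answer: $335408$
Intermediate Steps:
$o{\left(h \right)} = 5 h$ ($o{\left(h \right)} = 4 h + h = 5 h$)
$c{\left(z,L \right)} = 20$ ($c{\left(z,L \right)} = \left(10 + 11\right) - 1 = 21 - 1 = 20$)
$1471 \left(o{\left(-5 \right)} - 13\right) \left(-6\right) + c{\left(39,0 - -16 \right)} = 1471 \left(5 \left(-5\right) - 13\right) \left(-6\right) + 20 = 1471 \left(-25 - 13\right) \left(-6\right) + 20 = 1471 \left(\left(-38\right) \left(-6\right)\right) + 20 = 1471 \cdot 228 + 20 = 335388 + 20 = 335408$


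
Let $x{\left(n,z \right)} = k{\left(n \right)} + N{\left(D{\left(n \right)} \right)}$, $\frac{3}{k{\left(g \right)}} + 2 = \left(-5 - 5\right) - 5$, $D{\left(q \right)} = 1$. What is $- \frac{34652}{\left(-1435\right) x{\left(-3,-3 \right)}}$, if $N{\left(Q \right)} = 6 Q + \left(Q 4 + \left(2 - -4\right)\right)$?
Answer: $\frac{589084}{386015} \approx 1.5261$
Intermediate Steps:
$k{\left(g \right)} = - \frac{3}{17}$ ($k{\left(g \right)} = \frac{3}{-2 - 15} = \frac{3}{-17} = 3 \left(- \frac{1}{17}\right) = - \frac{3}{17}$)
$N{\left(Q \right)} = 6 + 10 Q$ ($N{\left(Q \right)} = 6 Q + \left(4 Q + \left(2 + 4\right)\right) = 6 Q + \left(4 Q + 6\right) = 6 Q + \left(6 + 4 Q\right) = 6 + 10 Q$)
$x{\left(n,z \right)} = \frac{269}{17}$ ($x{\left(n,z \right)} = - \frac{3}{17} + \left(6 + 10 \cdot 1\right) = - \frac{3}{17} + \left(6 + 10\right) = - \frac{3}{17} + 16 = \frac{269}{17}$)
$- \frac{34652}{\left(-1435\right) x{\left(-3,-3 \right)}} = - \frac{34652}{\left(-1435\right) \frac{269}{17}} = - \frac{34652}{- \frac{386015}{17}} = \left(-34652\right) \left(- \frac{17}{386015}\right) = \frac{589084}{386015}$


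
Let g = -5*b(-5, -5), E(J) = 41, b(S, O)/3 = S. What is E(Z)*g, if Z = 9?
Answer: 3075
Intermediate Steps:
b(S, O) = 3*S
g = 75 (g = -15*(-5) = -5*(-15) = 75)
E(Z)*g = 41*75 = 3075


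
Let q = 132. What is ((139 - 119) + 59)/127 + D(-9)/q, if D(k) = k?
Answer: 3095/5588 ≈ 0.55387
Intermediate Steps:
((139 - 119) + 59)/127 + D(-9)/q = ((139 - 119) + 59)/127 - 9/132 = (20 + 59)*(1/127) - 9*1/132 = 79*(1/127) - 3/44 = 79/127 - 3/44 = 3095/5588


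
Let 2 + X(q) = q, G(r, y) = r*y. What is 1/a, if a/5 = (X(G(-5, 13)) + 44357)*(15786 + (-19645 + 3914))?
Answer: 1/12179750 ≈ 8.2103e-8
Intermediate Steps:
X(q) = -2 + q
a = 12179750 (a = 5*(((-2 - 5*13) + 44357)*(15786 + (-19645 + 3914))) = 5*(((-2 - 65) + 44357)*(15786 - 15731)) = 5*((-67 + 44357)*55) = 5*(44290*55) = 5*2435950 = 12179750)
1/a = 1/12179750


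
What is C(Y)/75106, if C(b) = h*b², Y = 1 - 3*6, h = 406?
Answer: 3451/2209 ≈ 1.5622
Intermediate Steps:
Y = -17 (Y = 1 - 18 = -17)
C(b) = 406*b²
C(Y)/75106 = (406*(-17)²)/75106 = (406*289)*(1/75106) = 117334*(1/75106) = 3451/2209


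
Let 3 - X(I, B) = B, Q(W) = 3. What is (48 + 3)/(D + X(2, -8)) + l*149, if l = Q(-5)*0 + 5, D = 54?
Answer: 48476/65 ≈ 745.78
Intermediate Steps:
X(I, B) = 3 - B
l = 5 (l = 3*0 + 5 = 0 + 5 = 5)
(48 + 3)/(D + X(2, -8)) + l*149 = (48 + 3)/(54 + (3 - 1*(-8))) + 5*149 = 51/(54 + (3 + 8)) + 745 = 51/(54 + 11) + 745 = 51/65 + 745 = 48476/65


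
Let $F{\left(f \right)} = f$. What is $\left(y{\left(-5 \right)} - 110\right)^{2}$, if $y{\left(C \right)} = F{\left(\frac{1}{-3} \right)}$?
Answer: $\frac{109561}{9} \approx 12173.0$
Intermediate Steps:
$y{\left(C \right)} = - \frac{1}{3}$ ($y{\left(C \right)} = \frac{1}{-3} = - \frac{1}{3}$)
$\left(y{\left(-5 \right)} - 110\right)^{2} = \left(- \frac{1}{3} - 110\right)^{2} = \left(- \frac{331}{3}\right)^{2} = \frac{109561}{9}$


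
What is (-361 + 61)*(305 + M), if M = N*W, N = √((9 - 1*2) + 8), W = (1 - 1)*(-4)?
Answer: -91500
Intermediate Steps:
W = 0 (W = 0*(-4) = 0)
N = √15 (N = √((9 - 2) + 8) = √(7 + 8) = √15 ≈ 3.8730)
M = 0 (M = √15*0 = 0)
(-361 + 61)*(305 + M) = (-361 + 61)*(305 + 0) = -300*305 = -91500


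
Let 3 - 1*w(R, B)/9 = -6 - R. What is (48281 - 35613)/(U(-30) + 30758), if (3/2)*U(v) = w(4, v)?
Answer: 3167/7709 ≈ 0.41082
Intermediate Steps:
w(R, B) = 81 + 9*R (w(R, B) = 27 - 9*(-6 - R) = 27 + (54 + 9*R) = 81 + 9*R)
U(v) = 78 (U(v) = 2*(81 + 9*4)/3 = 2*(81 + 36)/3 = (⅔)*117 = 78)
(48281 - 35613)/(U(-30) + 30758) = (48281 - 35613)/(78 + 30758) = 12668/30836 = 12668*(1/30836) = 3167/7709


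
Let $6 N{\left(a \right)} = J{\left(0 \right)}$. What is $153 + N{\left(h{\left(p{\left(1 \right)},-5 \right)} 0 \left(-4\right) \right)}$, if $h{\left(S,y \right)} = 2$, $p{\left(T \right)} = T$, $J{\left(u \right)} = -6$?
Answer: $152$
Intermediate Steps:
$N{\left(a \right)} = -1$ ($N{\left(a \right)} = \frac{1}{6} \left(-6\right) = -1$)
$153 + N{\left(h{\left(p{\left(1 \right)},-5 \right)} 0 \left(-4\right) \right)} = 153 - 1 = 152$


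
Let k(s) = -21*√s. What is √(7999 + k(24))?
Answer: √(7999 - 42*√6) ≈ 88.860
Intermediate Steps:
√(7999 + k(24)) = √(7999 - 42*√6)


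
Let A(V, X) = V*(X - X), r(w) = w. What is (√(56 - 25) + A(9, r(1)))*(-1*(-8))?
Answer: 8*√31 ≈ 44.542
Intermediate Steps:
A(V, X) = 0 (A(V, X) = V*0 = 0)
(√(56 - 25) + A(9, r(1)))*(-1*(-8)) = (√(56 - 25) + 0)*(-1*(-8)) = (√31 + 0)*8 = √31*8 = 8*√31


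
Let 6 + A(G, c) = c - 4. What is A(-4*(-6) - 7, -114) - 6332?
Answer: -6456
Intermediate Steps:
A(G, c) = -10 + c (A(G, c) = -6 + (c - 4) = -6 + (-4 + c) = -10 + c)
A(-4*(-6) - 7, -114) - 6332 = (-10 - 114) - 6332 = -124 - 6332 = -6456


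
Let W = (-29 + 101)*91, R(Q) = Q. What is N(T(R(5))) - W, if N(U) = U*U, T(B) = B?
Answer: -6527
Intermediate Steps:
W = 6552 (W = 72*91 = 6552)
N(U) = U²
N(T(R(5))) - W = 5² - 1*6552 = 25 - 6552 = -6527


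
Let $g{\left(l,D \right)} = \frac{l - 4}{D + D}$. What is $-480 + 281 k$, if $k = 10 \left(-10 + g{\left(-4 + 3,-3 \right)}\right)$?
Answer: $- \frac{78715}{3} \approx -26238.0$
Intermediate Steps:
$g{\left(l,D \right)} = \frac{-4 + l}{2 D}$
$k = - \frac{275}{3}$ ($k = 10 \left(-10 + \frac{-4 + \left(-4 + 3\right)}{2 \left(-3\right)}\right) = 10 \left(-10 + \frac{1}{2} \left(- \frac{1}{3}\right) \left(-4 - 1\right)\right) = 10 \left(-10 + \frac{1}{2} \left(- \frac{1}{3}\right) \left(-5\right)\right) = 10 \left(-10 + \frac{5}{6}\right) = 10 \left(- \frac{55}{6}\right) = - \frac{275}{3} \approx -91.667$)
$-480 + 281 k = -480 + 281 \left(- \frac{275}{3}\right) = -480 - \frac{77275}{3} = - \frac{78715}{3}$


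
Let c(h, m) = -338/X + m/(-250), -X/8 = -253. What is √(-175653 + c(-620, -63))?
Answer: I*√28108418589955/12650 ≈ 419.11*I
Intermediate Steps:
X = 2024 (X = -8*(-253) = 2024)
c(h, m) = -169/1012 - m/250 (c(h, m) = -338/2024 + m/(-250) = -338*1/2024 + m*(-1/250) = -169/1012 - m/250)
√(-175653 + c(-620, -63)) = √(-175653 + (-169/1012 - 1/250*(-63))) = √(-175653 + (-169/1012 + 63/250)) = √(-175653 + 10753/126500) = √(-22220093747/126500) = I*√28108418589955/12650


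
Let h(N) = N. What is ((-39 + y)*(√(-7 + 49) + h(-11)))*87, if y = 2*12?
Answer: 14355 - 1305*√42 ≈ 5897.6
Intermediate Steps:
y = 24
((-39 + y)*(√(-7 + 49) + h(-11)))*87 = ((-39 + 24)*(√(-7 + 49) - 11))*87 = -15*(√42 - 11)*87 = -15*(-11 + √42)*87 = (165 - 15*√42)*87 = 14355 - 1305*√42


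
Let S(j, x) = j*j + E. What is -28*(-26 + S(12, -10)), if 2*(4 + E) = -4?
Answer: -3136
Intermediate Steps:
E = -6 (E = -4 + (1/2)*(-4) = -4 - 2 = -6)
S(j, x) = -6 + j**2 (S(j, x) = j*j - 6 = j**2 - 6 = -6 + j**2)
-28*(-26 + S(12, -10)) = -28*(-26 + (-6 + 12**2)) = -28*(-26 + (-6 + 144)) = -28*(-26 + 138) = -28*112 = -3136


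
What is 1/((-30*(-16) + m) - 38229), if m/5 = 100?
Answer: -1/37249 ≈ -2.6846e-5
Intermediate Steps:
m = 500 (m = 5*100 = 500)
1/((-30*(-16) + m) - 38229) = 1/((-30*(-16) + 500) - 38229) = 1/((480 + 500) - 38229) = 1/(980 - 38229) = 1/(-37249) = -1/37249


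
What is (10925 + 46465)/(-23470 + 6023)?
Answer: -57390/17447 ≈ -3.2894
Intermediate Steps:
(10925 + 46465)/(-23470 + 6023) = 57390/(-17447) = 57390*(-1/17447) = -57390/17447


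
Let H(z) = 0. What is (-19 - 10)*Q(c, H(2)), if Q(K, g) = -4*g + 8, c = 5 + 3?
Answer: -232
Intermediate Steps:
c = 8
Q(K, g) = 8 - 4*g
(-19 - 10)*Q(c, H(2)) = (-19 - 10)*(8 - 4*0) = -29*(8 + 0) = -29*8 = -232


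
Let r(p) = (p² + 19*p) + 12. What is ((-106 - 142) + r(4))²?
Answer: 20736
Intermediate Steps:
r(p) = 12 + p² + 19*p
((-106 - 142) + r(4))² = ((-106 - 142) + (12 + 4² + 19*4))² = (-248 + (12 + 16 + 76))² = (-248 + 104)² = (-144)² = 20736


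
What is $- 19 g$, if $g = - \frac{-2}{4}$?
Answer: $- \frac{19}{2} \approx -9.5$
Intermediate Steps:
$g = \frac{1}{2}$ ($g = - \frac{-2}{4} = \left(-1\right) \left(- \frac{1}{2}\right) = \frac{1}{2} \approx 0.5$)
$- 19 g = \left(-19\right) \frac{1}{2} = - \frac{19}{2}$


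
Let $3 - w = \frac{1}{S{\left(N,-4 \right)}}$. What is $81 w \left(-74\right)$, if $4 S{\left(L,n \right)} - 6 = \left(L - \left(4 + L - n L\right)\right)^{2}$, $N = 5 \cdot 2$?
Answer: $- \frac{17448534}{971} \approx -17970.0$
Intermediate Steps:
$N = 10$
$S{\left(L,n \right)} = \frac{3}{2} + \frac{\left(-4 + L n\right)^{2}}{4}$ ($S{\left(L,n \right)} = \frac{3}{2} + \frac{\left(L - \left(4 + L - n L\right)\right)^{2}}{4} = \frac{3}{2} + \frac{\left(L - \left(4 + L - L n\right)\right)^{2}}{4} = \frac{3}{2} + \frac{\left(-4 + L n\right)^{2}}{4}$)
$w = \frac{2911}{971}$ ($w = 3 - \frac{1}{\frac{3}{2} + \frac{\left(-4 + 10 \left(-4\right)\right)^{2}}{4}} = 3 - \frac{1}{\frac{3}{2} + \frac{\left(-4 - 40\right)^{2}}{4}} = 3 - \frac{1}{\frac{3}{2} + \frac{\left(-44\right)^{2}}{4}} = 3 - \frac{1}{\frac{3}{2} + \frac{1}{4} \cdot 1936} = 3 - \frac{1}{\frac{3}{2} + 484} = 3 - \frac{1}{\frac{971}{2}} = 3 - \frac{2}{971} = \frac{2911}{971} \approx 2.9979$)
$81 w \left(-74\right) = 81 \cdot \frac{2911}{971} \left(-74\right) = \frac{235791}{971} \left(-74\right) = - \frac{17448534}{971}$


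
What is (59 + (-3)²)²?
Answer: 4624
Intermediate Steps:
(59 + (-3)²)² = (59 + 9)² = 68² = 4624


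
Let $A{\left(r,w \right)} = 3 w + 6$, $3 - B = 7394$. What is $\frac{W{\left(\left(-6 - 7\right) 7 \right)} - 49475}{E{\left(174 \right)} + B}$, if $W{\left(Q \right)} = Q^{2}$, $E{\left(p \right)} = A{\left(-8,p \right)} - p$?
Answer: $\frac{41194}{7037} \approx 5.8539$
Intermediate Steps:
$B = -7391$ ($B = 3 - 7394 = -7391$)
$A{\left(r,w \right)} = 6 + 3 w$
$E{\left(p \right)} = 6 + 2 p$ ($E{\left(p \right)} = \left(6 + 3 p\right) - p = 6 + 2 p$)
$\frac{W{\left(\left(-6 - 7\right) 7 \right)} - 49475}{E{\left(174 \right)} + B} = \frac{\left(\left(-6 - 7\right) 7\right)^{2} - 49475}{\left(6 + 2 \cdot 174\right) - 7391} = \frac{\left(\left(-13\right) 7\right)^{2} - 49475}{\left(6 + 348\right) - 7391} = \frac{\left(-91\right)^{2} - 49475}{354 - 7391} = \frac{8281 - 49475}{-7037} = \left(-41194\right) \left(- \frac{1}{7037}\right) = \frac{41194}{7037}$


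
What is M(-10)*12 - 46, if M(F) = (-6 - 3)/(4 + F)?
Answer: -28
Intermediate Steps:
M(F) = -9/(4 + F)
M(-10)*12 - 46 = -9/(4 - 10)*12 - 46 = -9/(-6)*12 - 46 = -9*(-⅙)*12 - 46 = (3/2)*12 - 46 = 18 - 46 = -28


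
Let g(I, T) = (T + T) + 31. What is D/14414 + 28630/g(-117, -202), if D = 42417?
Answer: -396851279/5376422 ≈ -73.813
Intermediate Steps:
g(I, T) = 31 + 2*T (g(I, T) = 2*T + 31 = 31 + 2*T)
D/14414 + 28630/g(-117, -202) = 42417/14414 + 28630/(31 + 2*(-202)) = 42417*(1/14414) + 28630/(31 - 404) = 42417/14414 + 28630/(-373) = 42417/14414 + 28630*(-1/373) = 42417/14414 - 28630/373 = -396851279/5376422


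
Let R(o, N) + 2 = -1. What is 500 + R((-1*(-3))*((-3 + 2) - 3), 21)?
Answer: 497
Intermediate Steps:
R(o, N) = -3 (R(o, N) = -2 - 1 = -3)
500 + R((-1*(-3))*((-3 + 2) - 3), 21) = 500 - 3 = 497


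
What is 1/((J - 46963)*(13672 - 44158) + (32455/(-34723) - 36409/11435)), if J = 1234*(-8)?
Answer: 397057505/687970344227081418 ≈ 5.7714e-10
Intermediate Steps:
J = -9872
1/((J - 46963)*(13672 - 44158) + (32455/(-34723) - 36409/11435)) = 1/((-9872 - 46963)*(13672 - 44158) + (32455/(-34723) - 36409/11435)) = 1/(-56835*(-30486) + (32455*(-1/34723) - 36409*1/11435)) = 1/(1732671810 + (-32455/34723 - 36409/11435)) = 1/(1732671810 - 1635352632/397057505) = 1/(687970344227081418/397057505) = 397057505/687970344227081418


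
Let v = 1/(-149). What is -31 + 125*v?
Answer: -4744/149 ≈ -31.839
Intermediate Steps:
v = -1/149 ≈ -0.0067114
-31 + 125*v = -31 + 125*(-1/149) = -31 - 125/149 = -4744/149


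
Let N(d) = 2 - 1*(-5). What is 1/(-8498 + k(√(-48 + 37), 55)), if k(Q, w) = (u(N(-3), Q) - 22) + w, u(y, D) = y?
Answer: -1/8458 ≈ -0.00011823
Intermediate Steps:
N(d) = 7 (N(d) = 2 + 5 = 7)
k(Q, w) = -15 + w (k(Q, w) = (7 - 22) + w = -15 + w)
1/(-8498 + k(√(-48 + 37), 55)) = 1/(-8498 + (-15 + 55)) = 1/(-8498 + 40) = 1/(-8458) = -1/8458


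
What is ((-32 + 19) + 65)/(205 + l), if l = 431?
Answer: 13/159 ≈ 0.081761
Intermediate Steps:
((-32 + 19) + 65)/(205 + l) = ((-32 + 19) + 65)/(205 + 431) = (-13 + 65)/636 = 52*(1/636) = 13/159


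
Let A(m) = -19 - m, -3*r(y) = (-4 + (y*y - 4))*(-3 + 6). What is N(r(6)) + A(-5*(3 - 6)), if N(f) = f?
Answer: -62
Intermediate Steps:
r(y) = 8 - y**2 (r(y) = -(-4 + (y*y - 4))*(-3 + 6)/3 = -(-4 + (y**2 - 4))*3/3 = -(-4 + (-4 + y**2))*3/3 = -(-8 + y**2)*3/3 = -(-24 + 3*y**2)/3 = 8 - y**2)
N(r(6)) + A(-5*(3 - 6)) = (8 - 1*6**2) + (-19 - (-5)*(3 - 6)) = (8 - 1*36) + (-19 - (-5)*(-3)) = (8 - 36) + (-19 - 1*15) = -28 + (-19 - 15) = -28 - 34 = -62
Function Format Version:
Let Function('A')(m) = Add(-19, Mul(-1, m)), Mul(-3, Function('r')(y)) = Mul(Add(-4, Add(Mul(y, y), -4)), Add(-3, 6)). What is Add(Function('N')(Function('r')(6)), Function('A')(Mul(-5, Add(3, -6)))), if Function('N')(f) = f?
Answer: -62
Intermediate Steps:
Function('r')(y) = Add(8, Mul(-1, Pow(y, 2))) (Function('r')(y) = Mul(Rational(-1, 3), Mul(Add(-4, Add(Mul(y, y), -4)), Add(-3, 6))) = Mul(Rational(-1, 3), Mul(Add(-4, Add(Pow(y, 2), -4)), 3)) = Mul(Rational(-1, 3), Mul(Add(-4, Add(-4, Pow(y, 2))), 3)) = Mul(Rational(-1, 3), Mul(Add(-8, Pow(y, 2)), 3)) = Mul(Rational(-1, 3), Add(-24, Mul(3, Pow(y, 2)))) = Add(8, Mul(-1, Pow(y, 2))))
Add(Function('N')(Function('r')(6)), Function('A')(Mul(-5, Add(3, -6)))) = Add(Add(8, Mul(-1, Pow(6, 2))), Add(-19, Mul(-1, Mul(-5, Add(3, -6))))) = Add(Add(8, Mul(-1, 36)), Add(-19, Mul(-1, Mul(-5, -3)))) = Add(Add(8, -36), Add(-19, Mul(-1, 15))) = Add(-28, Add(-19, -15)) = Add(-28, -34) = -62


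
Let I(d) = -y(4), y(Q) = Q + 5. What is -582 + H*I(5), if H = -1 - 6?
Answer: -519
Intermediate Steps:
y(Q) = 5 + Q
I(d) = -9 (I(d) = -(5 + 4) = -1*9 = -9)
H = -7
-582 + H*I(5) = -582 - 7*(-9) = -582 + 63 = -519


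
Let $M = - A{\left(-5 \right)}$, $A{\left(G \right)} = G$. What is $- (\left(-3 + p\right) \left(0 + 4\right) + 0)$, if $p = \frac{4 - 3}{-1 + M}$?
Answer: $11$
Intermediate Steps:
$M = 5$ ($M = \left(-1\right) \left(-5\right) = 5$)
$p = \frac{1}{4}$ ($p = \frac{4 - 3}{-1 + 5} = 1 \cdot \frac{1}{4} = \frac{1}{4} \approx 0.25$)
$- (\left(-3 + p\right) \left(0 + 4\right) + 0) = - (\left(-3 + \frac{1}{4}\right) \left(0 + 4\right) + 0) = - (\left(- \frac{11}{4}\right) 4 + 0) = - (-11 + 0) = \left(-1\right) \left(-11\right) = 11$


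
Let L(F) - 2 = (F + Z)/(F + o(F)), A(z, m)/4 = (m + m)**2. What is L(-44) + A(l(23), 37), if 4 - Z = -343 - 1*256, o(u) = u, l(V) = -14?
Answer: 1927169/88 ≈ 21900.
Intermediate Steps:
A(z, m) = 16*m**2 (A(z, m) = 4*(m + m)**2 = 4*(2*m)**2 = 4*(4*m**2) = 16*m**2)
Z = 603 (Z = 4 - (-343 - 1*256) = 4 - (-343 - 256) = 4 - 1*(-599) = 4 + 599 = 603)
L(F) = 2 + (603 + F)/(2*F) (L(F) = 2 + (F + 603)/(F + F) = 2 + (603 + F)/((2*F)) = 2 + (603 + F)*(1/(2*F)) = 2 + (603 + F)/(2*F))
L(-44) + A(l(23), 37) = (1/2)*(603 + 5*(-44))/(-44) + 16*37**2 = (1/2)*(-1/44)*(603 - 220) + 16*1369 = (1/2)*(-1/44)*383 + 21904 = -383/88 + 21904 = 1927169/88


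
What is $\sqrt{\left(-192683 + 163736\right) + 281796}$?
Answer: $\sqrt{252849} \approx 502.84$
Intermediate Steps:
$\sqrt{\left(-192683 + 163736\right) + 281796} = \sqrt{-28947 + 281796} = \sqrt{252849}$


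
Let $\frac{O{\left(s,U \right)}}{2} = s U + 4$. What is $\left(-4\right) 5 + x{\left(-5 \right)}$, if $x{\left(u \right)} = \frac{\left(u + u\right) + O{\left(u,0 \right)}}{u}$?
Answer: $- \frac{98}{5} \approx -19.6$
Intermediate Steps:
$O{\left(s,U \right)} = 8 + 2 U s$ ($O{\left(s,U \right)} = 2 \left(s U + 4\right) = 2 \left(U s + 4\right) = 2 \left(4 + U s\right) = 8 + 2 U s$)
$x{\left(u \right)} = \frac{8 + 2 u}{u}$ ($x{\left(u \right)} = \frac{\left(u + u\right) + \left(8 + 2 \cdot 0 u\right)}{u} = \frac{2 u + \left(8 + 0\right)}{u} = \frac{2 u + 8}{u} = \frac{8 + 2 u}{u}$)
$\left(-4\right) 5 + x{\left(-5 \right)} = \left(-4\right) 5 + \left(2 + \frac{8}{-5}\right) = -20 + \left(2 + 8 \left(- \frac{1}{5}\right)\right) = -20 + \left(2 - \frac{8}{5}\right) = -20 + \frac{2}{5} = - \frac{98}{5}$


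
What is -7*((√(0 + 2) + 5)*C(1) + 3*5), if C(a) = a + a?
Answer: -175 - 14*√2 ≈ -194.80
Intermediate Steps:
C(a) = 2*a
-7*((√(0 + 2) + 5)*C(1) + 3*5) = -7*((√(0 + 2) + 5)*(2*1) + 3*5) = -7*((√2 + 5)*2 + 15) = -7*((5 + √2)*2 + 15) = -7*((10 + 2*√2) + 15) = -7*(25 + 2*√2) = -175 - 14*√2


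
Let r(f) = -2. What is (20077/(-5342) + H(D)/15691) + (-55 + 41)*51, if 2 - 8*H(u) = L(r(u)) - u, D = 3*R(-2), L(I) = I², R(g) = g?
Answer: -60163457457/83821322 ≈ -717.76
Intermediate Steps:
D = -6 (D = 3*(-2) = -6)
H(u) = -¼ + u/8 (H(u) = ¼ - ((-2)² - u)/8 = ¼ - (4 - u)/8 = ¼ + (-½ + u/8) = -¼ + u/8)
(20077/(-5342) + H(D)/15691) + (-55 + 41)*51 = (20077/(-5342) + (-¼ + (⅛)*(-6))/15691) + (-55 + 41)*51 = (20077*(-1/5342) + (-¼ - ¾)*(1/15691)) - 14*51 = (-20077/5342 - 1*1/15691) - 714 = (-20077/5342 - 1/15691) - 714 = -315033549/83821322 - 714 = -60163457457/83821322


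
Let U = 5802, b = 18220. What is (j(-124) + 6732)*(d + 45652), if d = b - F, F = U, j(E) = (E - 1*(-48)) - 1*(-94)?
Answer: 391972500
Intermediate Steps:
j(E) = 142 + E (j(E) = (E + 48) + 94 = (48 + E) + 94 = 142 + E)
F = 5802
d = 12418 (d = 18220 - 1*5802 = 18220 - 5802 = 12418)
(j(-124) + 6732)*(d + 45652) = ((142 - 124) + 6732)*(12418 + 45652) = (18 + 6732)*58070 = 6750*58070 = 391972500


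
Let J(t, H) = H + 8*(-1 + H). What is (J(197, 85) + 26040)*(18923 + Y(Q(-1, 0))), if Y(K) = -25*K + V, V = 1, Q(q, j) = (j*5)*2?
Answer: 507106428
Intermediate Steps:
Q(q, j) = 10*j (Q(q, j) = (5*j)*2 = 10*j)
J(t, H) = -8 + 9*H (J(t, H) = H + (-8 + 8*H) = -8 + 9*H)
Y(K) = 1 - 25*K (Y(K) = -25*K + 1 = 1 - 25*K)
(J(197, 85) + 26040)*(18923 + Y(Q(-1, 0))) = ((-8 + 9*85) + 26040)*(18923 + (1 - 250*0)) = ((-8 + 765) + 26040)*(18923 + (1 - 25*0)) = (757 + 26040)*(18923 + (1 + 0)) = 26797*(18923 + 1) = 26797*18924 = 507106428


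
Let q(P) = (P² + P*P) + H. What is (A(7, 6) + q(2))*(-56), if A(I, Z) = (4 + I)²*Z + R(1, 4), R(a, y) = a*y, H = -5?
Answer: -41048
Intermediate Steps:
q(P) = -5 + 2*P² (q(P) = (P² + P*P) - 5 = (P² + P²) - 5 = 2*P² - 5 = -5 + 2*P²)
A(I, Z) = 4 + Z*(4 + I)² (A(I, Z) = (4 + I)²*Z + 1*4 = Z*(4 + I)² + 4 = 4 + Z*(4 + I)²)
(A(7, 6) + q(2))*(-56) = ((4 + 6*(4 + 7)²) + (-5 + 2*2²))*(-56) = ((4 + 6*11²) + (-5 + 2*4))*(-56) = ((4 + 6*121) + (-5 + 8))*(-56) = ((4 + 726) + 3)*(-56) = (730 + 3)*(-56) = 733*(-56) = -41048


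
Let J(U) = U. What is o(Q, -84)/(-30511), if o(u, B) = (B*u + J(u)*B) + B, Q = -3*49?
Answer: -24612/30511 ≈ -0.80666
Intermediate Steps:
Q = -147
o(u, B) = B + 2*B*u (o(u, B) = (B*u + u*B) + B = (B*u + B*u) + B = 2*B*u + B = B + 2*B*u)
o(Q, -84)/(-30511) = -84*(1 + 2*(-147))/(-30511) = -84*(1 - 294)*(-1/30511) = -84*(-293)*(-1/30511) = 24612*(-1/30511) = -24612/30511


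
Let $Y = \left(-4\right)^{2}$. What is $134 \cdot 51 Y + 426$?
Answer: $109770$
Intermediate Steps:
$Y = 16$
$134 \cdot 51 Y + 426 = 134 \cdot 51 \cdot 16 + 426 = 134 \cdot 816 + 426 = 109344 + 426 = 109770$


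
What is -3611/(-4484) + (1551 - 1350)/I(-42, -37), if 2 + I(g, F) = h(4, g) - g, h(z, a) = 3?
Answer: 1056557/192812 ≈ 5.4797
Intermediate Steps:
I(g, F) = 1 - g (I(g, F) = -2 + (3 - g) = 1 - g)
-3611/(-4484) + (1551 - 1350)/I(-42, -37) = -3611/(-4484) + (1551 - 1350)/(1 - 1*(-42)) = -3611*(-1/4484) + 201/(1 + 42) = 3611/4484 + 201/43 = 1056557/192812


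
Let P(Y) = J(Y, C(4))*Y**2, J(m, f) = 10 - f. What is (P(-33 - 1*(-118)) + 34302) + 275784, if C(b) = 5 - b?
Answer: 375111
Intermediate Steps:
P(Y) = 9*Y**2 (P(Y) = (10 - (5 - 1*4))*Y**2 = (10 - (5 - 4))*Y**2 = (10 - 1*1)*Y**2 = (10 - 1)*Y**2 = 9*Y**2)
(P(-33 - 1*(-118)) + 34302) + 275784 = (9*(-33 - 1*(-118))**2 + 34302) + 275784 = (9*(-33 + 118)**2 + 34302) + 275784 = (9*85**2 + 34302) + 275784 = (9*7225 + 34302) + 275784 = (65025 + 34302) + 275784 = 99327 + 275784 = 375111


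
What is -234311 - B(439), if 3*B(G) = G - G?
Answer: -234311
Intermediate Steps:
B(G) = 0 (B(G) = (G - G)/3 = (1/3)*0 = 0)
-234311 - B(439) = -234311 - 1*0 = -234311 + 0 = -234311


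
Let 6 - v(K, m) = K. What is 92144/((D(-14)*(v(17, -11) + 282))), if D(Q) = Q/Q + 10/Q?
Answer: 322504/271 ≈ 1190.1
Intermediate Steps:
v(K, m) = 6 - K
D(Q) = 1 + 10/Q
92144/((D(-14)*(v(17, -11) + 282))) = 92144/((((10 - 14)/(-14))*((6 - 1*17) + 282))) = 92144/(((-1/14*(-4))*((6 - 17) + 282))) = 92144/((2*(-11 + 282)/7)) = 92144/(((2/7)*271)) = 92144/(542/7) = 92144*(7/542) = 322504/271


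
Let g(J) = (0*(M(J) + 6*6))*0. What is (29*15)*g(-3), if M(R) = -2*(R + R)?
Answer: 0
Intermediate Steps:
M(R) = -4*R
g(J) = 0 (g(J) = (0*(-4*J + 6*6))*0 = (0*(-4*J + 36))*0 = (0*(36 - 4*J))*0 = 0*0 = 0)
(29*15)*g(-3) = (29*15)*0 = 435*0 = 0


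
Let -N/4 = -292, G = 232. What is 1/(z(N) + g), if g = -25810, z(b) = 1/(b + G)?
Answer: -1400/36133999 ≈ -3.8745e-5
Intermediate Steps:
N = 1168 (N = -4*(-292) = 1168)
z(b) = 1/(232 + b) (z(b) = 1/(b + 232) = 1/(232 + b))
1/(z(N) + g) = 1/(1/(232 + 1168) - 25810) = 1/(1/1400 - 25810) = 1/(-36133999/1400) = -1400/36133999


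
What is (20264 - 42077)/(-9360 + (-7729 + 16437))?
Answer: 21813/652 ≈ 33.456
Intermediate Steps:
(20264 - 42077)/(-9360 + (-7729 + 16437)) = -21813/(-9360 + 8708) = -21813/(-652) = -21813*(-1/652) = 21813/652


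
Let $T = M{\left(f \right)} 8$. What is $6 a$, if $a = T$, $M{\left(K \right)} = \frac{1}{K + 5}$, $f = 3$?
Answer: $6$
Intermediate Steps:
$M{\left(K \right)} = \frac{1}{5 + K}$
$T = 1$ ($T = \frac{1}{5 + 3} \cdot 8 = \frac{1}{8} \cdot 8 = 1$)
$a = 1$
$6 a = 6 \cdot 1 = 6$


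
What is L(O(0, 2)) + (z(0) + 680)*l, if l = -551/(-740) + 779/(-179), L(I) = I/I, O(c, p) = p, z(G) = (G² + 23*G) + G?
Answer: -16239631/6623 ≈ -2452.0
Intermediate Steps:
z(G) = G² + 24*G
L(I) = 1
l = -477831/132460 (l = -551*(-1/740) + 779*(-1/179) = 551/740 - 779/179 = -477831/132460 ≈ -3.6074)
L(O(0, 2)) + (z(0) + 680)*l = 1 + (0*(24 + 0) + 680)*(-477831/132460) = 1 + (0*24 + 680)*(-477831/132460) = 1 + (0 + 680)*(-477831/132460) = 1 + 680*(-477831/132460) = 1 - 16246254/6623 = -16239631/6623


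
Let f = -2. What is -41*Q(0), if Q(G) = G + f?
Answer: 82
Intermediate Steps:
Q(G) = -2 + G (Q(G) = G - 2 = -2 + G)
-41*Q(0) = -41*(-2 + 0) = -41*(-2) = 82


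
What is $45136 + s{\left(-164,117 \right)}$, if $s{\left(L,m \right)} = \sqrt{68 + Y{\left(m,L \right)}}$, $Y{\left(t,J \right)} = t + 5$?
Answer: $45136 + \sqrt{190} \approx 45150.0$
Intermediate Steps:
$Y{\left(t,J \right)} = 5 + t$
$s{\left(L,m \right)} = \sqrt{73 + m}$ ($s{\left(L,m \right)} = \sqrt{68 + \left(5 + m\right)} = \sqrt{73 + m}$)
$45136 + s{\left(-164,117 \right)} = 45136 + \sqrt{73 + 117} = 45136 + \sqrt{190}$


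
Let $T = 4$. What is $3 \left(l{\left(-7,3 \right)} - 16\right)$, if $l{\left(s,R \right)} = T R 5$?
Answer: $132$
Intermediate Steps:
$l{\left(s,R \right)} = 20 R$ ($l{\left(s,R \right)} = 4 R 5 = 20 R$)
$3 \left(l{\left(-7,3 \right)} - 16\right) = 3 \left(20 \cdot 3 - 16\right) = 3 \left(60 - 16\right) = 3 \cdot 44 = 132$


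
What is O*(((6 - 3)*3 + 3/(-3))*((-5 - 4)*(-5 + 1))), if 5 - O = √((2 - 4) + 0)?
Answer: 1440 - 288*I*√2 ≈ 1440.0 - 407.29*I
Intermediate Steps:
O = 5 - I*√2 (O = 5 - √((2 - 4) + 0) = 5 - √(-2 + 0) = 5 - √(-2) = 5 - I*√2 ≈ 5.0 - 1.4142*I)
O*(((6 - 3)*3 + 3/(-3))*((-5 - 4)*(-5 + 1))) = (5 - I*√2)*(((6 - 3)*3 + 3/(-3))*((-5 - 4)*(-5 + 1))) = (5 - I*√2)*((3*3 + 3*(-⅓))*(-9*(-4))) = (5 - I*√2)*((9 - 1)*36) = (5 - I*√2)*(8*36) = (5 - I*√2)*288 = 1440 - 288*I*√2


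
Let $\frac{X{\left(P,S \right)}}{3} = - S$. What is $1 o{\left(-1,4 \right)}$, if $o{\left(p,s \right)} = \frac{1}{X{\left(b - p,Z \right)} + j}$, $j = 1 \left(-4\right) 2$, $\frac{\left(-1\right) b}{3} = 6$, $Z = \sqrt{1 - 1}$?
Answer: $- \frac{1}{8} \approx -0.125$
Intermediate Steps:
$Z = 0$ ($Z = \sqrt{0} = 0$)
$b = -18$ ($b = \left(-3\right) 6 = -18$)
$X{\left(P,S \right)} = - 3 S$ ($X{\left(P,S \right)} = 3 \left(- S\right) = - 3 S$)
$j = -8$ ($j = \left(-4\right) 2 = -8$)
$o{\left(p,s \right)} = - \frac{1}{8}$ ($o{\left(p,s \right)} = \frac{1}{\left(-3\right) 0 - 8} = \frac{1}{0 - 8} = \frac{1}{-8} = - \frac{1}{8}$)
$1 o{\left(-1,4 \right)} = 1 \left(- \frac{1}{8}\right) = - \frac{1}{8}$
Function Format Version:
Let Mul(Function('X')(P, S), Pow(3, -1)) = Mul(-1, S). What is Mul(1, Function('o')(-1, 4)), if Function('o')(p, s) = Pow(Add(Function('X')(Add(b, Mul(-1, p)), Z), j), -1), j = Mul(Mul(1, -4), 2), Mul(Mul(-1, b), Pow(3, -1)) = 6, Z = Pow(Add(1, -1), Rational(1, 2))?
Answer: Rational(-1, 8) ≈ -0.12500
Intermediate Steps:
Z = 0 (Z = Pow(0, Rational(1, 2)) = 0)
b = -18 (b = Mul(-3, 6) = -18)
Function('X')(P, S) = Mul(-3, S) (Function('X')(P, S) = Mul(3, Mul(-1, S)) = Mul(-3, S))
j = -8 (j = Mul(-4, 2) = -8)
Function('o')(p, s) = Rational(-1, 8) (Function('o')(p, s) = Pow(Add(Mul(-3, 0), -8), -1) = Pow(Add(0, -8), -1) = Pow(-8, -1) = Rational(-1, 8))
Mul(1, Function('o')(-1, 4)) = Mul(1, Rational(-1, 8)) = Rational(-1, 8)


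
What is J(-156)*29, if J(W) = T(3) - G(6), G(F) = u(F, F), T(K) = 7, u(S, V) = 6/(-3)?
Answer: 261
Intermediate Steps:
u(S, V) = -2 (u(S, V) = 6*(-⅓) = -2)
G(F) = -2
J(W) = 9 (J(W) = 7 - 1*(-2) = 7 + 2 = 9)
J(-156)*29 = 9*29 = 261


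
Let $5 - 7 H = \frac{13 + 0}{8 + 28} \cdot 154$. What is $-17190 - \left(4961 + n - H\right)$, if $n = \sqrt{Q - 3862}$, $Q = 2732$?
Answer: $- \frac{2791937}{126} - i \sqrt{1130} \approx -22158.0 - 33.615 i$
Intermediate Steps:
$n = i \sqrt{1130}$ ($n = \sqrt{2732 - 3862} = \sqrt{-1130} = i \sqrt{1130} \approx 33.615 i$)
$H = - \frac{911}{126}$ ($H = \frac{5}{7} - \frac{\frac{13 + 0}{8 + 28} \cdot 154}{7} = \frac{5}{7} - \frac{\frac{13}{36} \cdot 154}{7} = \frac{5}{7} - \frac{143}{18} = - \frac{911}{126} \approx -7.2302$)
$-17190 - \left(4961 + n - H\right) = -17190 - \left(\frac{625997}{126} + i \sqrt{1130}\right) = - \frac{2791937}{126} - i \sqrt{1130}$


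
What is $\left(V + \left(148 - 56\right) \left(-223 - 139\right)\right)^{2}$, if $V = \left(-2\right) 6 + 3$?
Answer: $1109755969$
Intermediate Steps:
$V = -9$ ($V = -12 + 3 = -9$)
$\left(V + \left(148 - 56\right) \left(-223 - 139\right)\right)^{2} = \left(-9 + \left(148 - 56\right) \left(-223 - 139\right)\right)^{2} = \left(-9 + 92 \left(-362\right)\right)^{2} = \left(-9 - 33304\right)^{2} = \left(-33313\right)^{2} = 1109755969$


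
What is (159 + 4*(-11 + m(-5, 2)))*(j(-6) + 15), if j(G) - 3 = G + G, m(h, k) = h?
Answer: 570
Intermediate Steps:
j(G) = 3 + 2*G (j(G) = 3 + (G + G) = 3 + 2*G)
(159 + 4*(-11 + m(-5, 2)))*(j(-6) + 15) = (159 + 4*(-11 - 5))*((3 + 2*(-6)) + 15) = (159 + 4*(-16))*((3 - 12) + 15) = (159 - 64)*(-9 + 15) = 95*6 = 570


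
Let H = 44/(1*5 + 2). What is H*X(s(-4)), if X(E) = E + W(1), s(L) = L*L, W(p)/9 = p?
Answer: 1100/7 ≈ 157.14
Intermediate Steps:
W(p) = 9*p
s(L) = L²
X(E) = 9 + E (X(E) = E + 9*1 = E + 9 = 9 + E)
H = 44/7 (H = 44/(5 + 2) = 44/7 ≈ 6.2857)
H*X(s(-4)) = 44*(9 + (-4)²)/7 = 44*(9 + 16)/7 = (44/7)*25 = 1100/7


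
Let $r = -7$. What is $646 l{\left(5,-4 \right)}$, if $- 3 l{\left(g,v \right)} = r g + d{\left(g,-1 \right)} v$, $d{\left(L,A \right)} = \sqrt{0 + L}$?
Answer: $\frac{22610}{3} + \frac{2584 \sqrt{5}}{3} \approx 9462.7$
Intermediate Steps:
$d{\left(L,A \right)} = \sqrt{L}$
$l{\left(g,v \right)} = \frac{7 g}{3} - \frac{v \sqrt{g}}{3}$ ($l{\left(g,v \right)} = - \frac{- 7 g + \sqrt{g} v}{3} = - \frac{- 7 g + v \sqrt{g}}{3} = \frac{7 g}{3} - \frac{v \sqrt{g}}{3}$)
$646 l{\left(5,-4 \right)} = 646 \left(\frac{7}{3} \cdot 5 - - \frac{4 \sqrt{5}}{3}\right) = 646 \left(\frac{35}{3} + \frac{4 \sqrt{5}}{3}\right) = \frac{22610}{3} + \frac{2584 \sqrt{5}}{3}$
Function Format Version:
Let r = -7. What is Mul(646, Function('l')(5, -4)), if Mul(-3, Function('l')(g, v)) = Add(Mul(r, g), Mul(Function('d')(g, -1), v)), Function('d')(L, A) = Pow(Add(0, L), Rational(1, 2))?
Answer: Add(Rational(22610, 3), Mul(Rational(2584, 3), Pow(5, Rational(1, 2)))) ≈ 9462.7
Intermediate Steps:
Function('d')(L, A) = Pow(L, Rational(1, 2))
Function('l')(g, v) = Add(Mul(Rational(7, 3), g), Mul(Rational(-1, 3), v, Pow(g, Rational(1, 2)))) (Function('l')(g, v) = Mul(Rational(-1, 3), Add(Mul(-7, g), Mul(Pow(g, Rational(1, 2)), v))) = Mul(Rational(-1, 3), Add(Mul(-7, g), Mul(v, Pow(g, Rational(1, 2))))) = Add(Mul(Rational(7, 3), g), Mul(Rational(-1, 3), v, Pow(g, Rational(1, 2)))))
Mul(646, Function('l')(5, -4)) = Mul(646, Add(Mul(Rational(7, 3), 5), Mul(Rational(-1, 3), -4, Pow(5, Rational(1, 2))))) = Mul(646, Add(Rational(35, 3), Mul(Rational(4, 3), Pow(5, Rational(1, 2))))) = Add(Rational(22610, 3), Mul(Rational(2584, 3), Pow(5, Rational(1, 2))))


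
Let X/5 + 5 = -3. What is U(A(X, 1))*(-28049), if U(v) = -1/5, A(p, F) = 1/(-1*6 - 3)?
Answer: 28049/5 ≈ 5609.8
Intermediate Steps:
X = -40 (X = -25 + 5*(-3) = -25 - 15 = -40)
A(p, F) = -1/9 (A(p, F) = 1/(-6 - 3) = 1/(-9) = -1/9)
U(v) = -1/5 (U(v) = -1*1/5 = -1/5)
U(A(X, 1))*(-28049) = -1/5*(-28049) = 28049/5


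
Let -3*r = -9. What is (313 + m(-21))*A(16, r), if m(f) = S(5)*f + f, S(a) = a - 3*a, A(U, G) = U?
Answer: 8032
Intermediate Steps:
r = 3 (r = -⅓*(-9) = 3)
S(a) = -2*a
m(f) = -9*f (m(f) = (-2*5)*f + f = -10*f + f = -9*f)
(313 + m(-21))*A(16, r) = (313 - 9*(-21))*16 = (313 + 189)*16 = 502*16 = 8032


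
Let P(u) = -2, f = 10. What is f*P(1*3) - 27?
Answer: -47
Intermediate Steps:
f*P(1*3) - 27 = 10*(-2) - 27 = -20 - 27 = -47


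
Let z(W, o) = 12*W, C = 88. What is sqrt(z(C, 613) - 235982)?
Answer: I*sqrt(234926) ≈ 484.69*I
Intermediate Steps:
sqrt(z(C, 613) - 235982) = sqrt(12*88 - 235982) = sqrt(1056 - 235982) = sqrt(-234926) = I*sqrt(234926)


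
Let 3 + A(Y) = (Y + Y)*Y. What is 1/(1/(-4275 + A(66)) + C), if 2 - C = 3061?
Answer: -4434/13563605 ≈ -0.00032690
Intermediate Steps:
C = -3059 (C = 2 - 1*3061 = 2 - 3061 = -3059)
A(Y) = -3 + 2*Y**2 (A(Y) = -3 + (Y + Y)*Y = -3 + (2*Y)*Y = -3 + 2*Y**2)
1/(1/(-4275 + A(66)) + C) = 1/(1/(-4275 + (-3 + 2*66**2)) - 3059) = 1/(1/(-4275 + (-3 + 2*4356)) - 3059) = 1/(1/(-4275 + (-3 + 8712)) - 3059) = 1/(1/(-4275 + 8709) - 3059) = 1/(1/4434 - 3059) = 1/(-13563605/4434) = -4434/13563605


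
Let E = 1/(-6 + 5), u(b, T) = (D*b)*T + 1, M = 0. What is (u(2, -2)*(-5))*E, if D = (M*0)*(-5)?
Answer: 5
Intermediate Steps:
D = 0 (D = (0*0)*(-5) = 0*(-5) = 0)
u(b, T) = 1 (u(b, T) = (0*b)*T + 1 = 0*T + 1 = 0 + 1 = 1)
E = -1 (E = 1/(-1) = -1)
(u(2, -2)*(-5))*E = (1*(-5))*(-1) = -5*(-1) = 5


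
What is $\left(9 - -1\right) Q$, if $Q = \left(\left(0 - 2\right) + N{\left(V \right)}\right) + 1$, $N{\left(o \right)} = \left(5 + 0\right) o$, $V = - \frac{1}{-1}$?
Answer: $40$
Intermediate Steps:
$V = 1$ ($V = \left(-1\right) \left(-1\right) = 1$)
$N{\left(o \right)} = 5 o$
$Q = 4$ ($Q = \left(\left(0 - 2\right) + 5 \cdot 1\right) + 1 = \left(\left(0 - 2\right) + 5\right) + 1 = \left(-2 + 5\right) + 1 = 3 + 1 = 4$)
$\left(9 - -1\right) Q = \left(9 - -1\right) 4 = \left(9 + 1\right) 4 = 10 \cdot 4 = 40$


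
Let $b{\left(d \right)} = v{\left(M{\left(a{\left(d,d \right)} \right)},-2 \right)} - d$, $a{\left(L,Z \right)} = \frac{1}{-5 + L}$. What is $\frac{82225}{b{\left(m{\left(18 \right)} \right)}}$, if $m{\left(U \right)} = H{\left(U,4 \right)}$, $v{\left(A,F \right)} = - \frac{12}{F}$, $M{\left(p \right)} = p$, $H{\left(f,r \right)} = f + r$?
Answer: $- \frac{82225}{16} \approx -5139.1$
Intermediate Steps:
$m{\left(U \right)} = 4 + U$ ($m{\left(U \right)} = U + 4 = 4 + U$)
$b{\left(d \right)} = 6 - d$ ($b{\left(d \right)} = - \frac{12}{-2} - d = \left(-12\right) \left(- \frac{1}{2}\right) - d = 6 - d$)
$\frac{82225}{b{\left(m{\left(18 \right)} \right)}} = \frac{82225}{6 - \left(4 + 18\right)} = \frac{82225}{6 - 22} = \frac{82225}{-16} = 82225 \left(- \frac{1}{16}\right) = - \frac{82225}{16}$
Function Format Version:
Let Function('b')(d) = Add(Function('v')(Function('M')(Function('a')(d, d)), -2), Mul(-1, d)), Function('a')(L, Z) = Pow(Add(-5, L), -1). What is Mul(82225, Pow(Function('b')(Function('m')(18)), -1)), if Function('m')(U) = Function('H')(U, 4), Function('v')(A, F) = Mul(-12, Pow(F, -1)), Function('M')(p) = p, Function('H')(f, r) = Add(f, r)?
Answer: Rational(-82225, 16) ≈ -5139.1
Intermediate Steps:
Function('m')(U) = Add(4, U) (Function('m')(U) = Add(U, 4) = Add(4, U))
Function('b')(d) = Add(6, Mul(-1, d)) (Function('b')(d) = Add(Mul(-12, Pow(-2, -1)), Mul(-1, d)) = Add(Mul(-12, Rational(-1, 2)), Mul(-1, d)) = Add(6, Mul(-1, d)))
Mul(82225, Pow(Function('b')(Function('m')(18)), -1)) = Mul(82225, Pow(Add(6, Mul(-1, Add(4, 18))), -1)) = Mul(82225, Pow(Add(6, Mul(-1, 22)), -1)) = Mul(82225, Pow(Add(6, -22), -1)) = Mul(82225, Pow(-16, -1)) = Mul(82225, Rational(-1, 16)) = Rational(-82225, 16)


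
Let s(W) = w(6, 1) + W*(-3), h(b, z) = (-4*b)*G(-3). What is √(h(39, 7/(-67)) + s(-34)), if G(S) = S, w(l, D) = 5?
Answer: 5*√23 ≈ 23.979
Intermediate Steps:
h(b, z) = 12*b (h(b, z) = -4*b*(-3) = 12*b)
s(W) = 5 - 3*W (s(W) = 5 + W*(-3) = 5 - 3*W)
√(h(39, 7/(-67)) + s(-34)) = √(12*39 + (5 - 3*(-34))) = √(468 + (5 + 102)) = √(468 + 107) = √575 = 5*√23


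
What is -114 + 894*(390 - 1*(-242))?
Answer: 564894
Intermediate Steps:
-114 + 894*(390 - 1*(-242)) = -114 + 894*(390 + 242) = -114 + 894*632 = -114 + 565008 = 564894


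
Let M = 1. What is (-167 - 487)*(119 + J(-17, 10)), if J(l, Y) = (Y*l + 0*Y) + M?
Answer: 32700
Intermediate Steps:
J(l, Y) = 1 + Y*l (J(l, Y) = (Y*l + 0*Y) + 1 = (Y*l + 0) + 1 = Y*l + 1 = 1 + Y*l)
(-167 - 487)*(119 + J(-17, 10)) = (-167 - 487)*(119 + (1 + 10*(-17))) = -654*(119 + (1 - 170)) = -654*(119 - 169) = -654*(-50) = 32700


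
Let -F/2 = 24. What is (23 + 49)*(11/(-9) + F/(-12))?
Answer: 200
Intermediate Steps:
F = -48 (F = -2*24 = -48)
(23 + 49)*(11/(-9) + F/(-12)) = (23 + 49)*(11/(-9) - 48/(-12)) = 72*(11*(-⅑) - 48*(-1/12)) = 72*(-11/9 + 4) = 72*(25/9) = 200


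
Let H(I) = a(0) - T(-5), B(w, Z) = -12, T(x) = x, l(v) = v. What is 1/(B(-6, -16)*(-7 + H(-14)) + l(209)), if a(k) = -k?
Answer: 1/233 ≈ 0.0042918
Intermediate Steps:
H(I) = 5 (H(I) = -1*0 - 1*(-5) = 0 + 5 = 5)
1/(B(-6, -16)*(-7 + H(-14)) + l(209)) = 1/(-12*(-7 + 5) + 209) = 1/(-12*(-2) + 209) = 1/(24 + 209) = 1/233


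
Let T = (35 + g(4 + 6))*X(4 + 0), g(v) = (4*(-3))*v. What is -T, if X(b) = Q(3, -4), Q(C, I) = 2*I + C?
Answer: -425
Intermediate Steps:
Q(C, I) = C + 2*I
X(b) = -5 (X(b) = 3 + 2*(-4) = 3 - 8 = -5)
g(v) = -12*v
T = 425 (T = (35 - 12*(4 + 6))*(-5) = (35 - 12*10)*(-5) = (35 - 120)*(-5) = -85*(-5) = 425)
-T = -1*425 = -425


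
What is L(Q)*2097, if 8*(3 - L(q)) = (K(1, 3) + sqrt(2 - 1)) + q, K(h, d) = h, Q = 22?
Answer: 0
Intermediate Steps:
L(q) = 11/4 - q/8 (L(q) = 3 - ((1 + sqrt(2 - 1)) + q)/8 = 3 - ((1 + sqrt(1)) + q)/8 = 3 - ((1 + 1) + q)/8 = 3 - (2 + q)/8 = 3 + (-1/4 - q/8) = 11/4 - q/8)
L(Q)*2097 = (11/4 - 1/8*22)*2097 = (11/4 - 11/4)*2097 = 0*2097 = 0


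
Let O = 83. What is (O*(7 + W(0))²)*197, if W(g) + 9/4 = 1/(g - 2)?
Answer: 4725439/16 ≈ 2.9534e+5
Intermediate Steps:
W(g) = -9/4 + 1/(-2 + g) (W(g) = -9/4 + 1/(g - 2) = -9/4 + 1/(-2 + g))
(O*(7 + W(0))²)*197 = (83*(7 + (22 - 9*0)/(4*(-2 + 0)))²)*197 = (83*(7 + (¼)*(22 + 0)/(-2))²)*197 = (83*(7 + (¼)*(-½)*22)²)*197 = (83*(7 - 11/4)²)*197 = (83*(17/4)²)*197 = (83*(289/16))*197 = (23987/16)*197 = 4725439/16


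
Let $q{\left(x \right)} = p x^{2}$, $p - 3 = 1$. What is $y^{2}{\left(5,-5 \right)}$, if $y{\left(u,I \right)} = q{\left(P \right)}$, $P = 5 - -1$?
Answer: $20736$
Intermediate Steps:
$p = 4$ ($p = 3 + 1 = 4$)
$P = 6$ ($P = 5 + 1 = 6$)
$q{\left(x \right)} = 4 x^{2}$
$y{\left(u,I \right)} = 144$ ($y{\left(u,I \right)} = 4 \cdot 6^{2} = 4 \cdot 36 = 144$)
$y^{2}{\left(5,-5 \right)} = 144^{2} = 20736$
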